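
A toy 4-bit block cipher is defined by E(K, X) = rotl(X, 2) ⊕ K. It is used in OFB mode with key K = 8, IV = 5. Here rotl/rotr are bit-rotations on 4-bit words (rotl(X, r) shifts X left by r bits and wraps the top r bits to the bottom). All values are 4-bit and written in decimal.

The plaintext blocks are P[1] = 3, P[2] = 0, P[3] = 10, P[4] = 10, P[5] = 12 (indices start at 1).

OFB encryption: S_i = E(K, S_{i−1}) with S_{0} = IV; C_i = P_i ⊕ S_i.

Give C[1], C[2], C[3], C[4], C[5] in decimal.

C[1]: S = E(K, 5) = 13; 3 ⊕ 13 = 14.
C[2]: S = E(K, 13) = 15; 0 ⊕ 15 = 15.
C[3]: S = E(K, 15) = 7; 10 ⊕ 7 = 13.
C[4]: S = E(K, 7) = 5; 10 ⊕ 5 = 15.
C[5]: S = E(K, 5) = 13; 12 ⊕ 13 = 1.

C[1] = 14, C[2] = 15, C[3] = 13, C[4] = 15, C[5] = 1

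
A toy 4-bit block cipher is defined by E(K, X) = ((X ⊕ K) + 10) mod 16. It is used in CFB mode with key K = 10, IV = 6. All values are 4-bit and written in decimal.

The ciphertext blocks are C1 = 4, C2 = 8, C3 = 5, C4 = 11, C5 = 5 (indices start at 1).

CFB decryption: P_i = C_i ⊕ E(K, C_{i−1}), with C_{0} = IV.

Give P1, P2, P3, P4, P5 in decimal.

P1 = 2, P2 = 0, P3 = 9, P4 = 2, P5 = 14

P1: E(K, 6) = 6; 4 ⊕ 6 = 2.
P2: E(K, 4) = 8; 8 ⊕ 8 = 0.
P3: E(K, 8) = 12; 5 ⊕ 12 = 9.
P4: E(K, 5) = 9; 11 ⊕ 9 = 2.
P5: E(K, 11) = 11; 5 ⊕ 11 = 14.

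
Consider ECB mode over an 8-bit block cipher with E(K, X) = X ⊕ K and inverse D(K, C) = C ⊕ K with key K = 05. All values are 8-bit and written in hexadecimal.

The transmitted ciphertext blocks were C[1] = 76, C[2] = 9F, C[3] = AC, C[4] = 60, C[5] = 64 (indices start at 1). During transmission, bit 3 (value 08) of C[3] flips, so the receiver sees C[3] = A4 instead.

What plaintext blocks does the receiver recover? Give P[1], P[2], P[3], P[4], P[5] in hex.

P[1] = 73, P[2] = 9A, P[3] = A1, P[4] = 65, P[5] = 61

ECB decryption: P_i = D(K, C_i).
Only C[3] changed, to A4. In ECB, a change in C_i affects only P_i. Decrypting the received ciphertext:
P[1]: D(K, 76) = 73.
P[2]: D(K, 9F) = 9A.
P[3]: D(K, A4) = A1.
P[4]: D(K, 60) = 65.
P[5]: D(K, 64) = 61.
Blocks that differ from the original plaintext: P[3].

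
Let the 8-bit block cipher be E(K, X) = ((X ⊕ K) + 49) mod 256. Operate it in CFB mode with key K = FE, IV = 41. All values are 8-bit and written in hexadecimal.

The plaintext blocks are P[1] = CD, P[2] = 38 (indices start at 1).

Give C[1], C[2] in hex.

C[1] = C5, C[2] = BC

CFB encryption: C_i = P_i ⊕ E(K, C_{i−1}), with C_{0} = IV.
C[1]: E(K, 41) = 08; CD ⊕ 08 = C5.
C[2]: E(K, C5) = 84; 38 ⊕ 84 = BC.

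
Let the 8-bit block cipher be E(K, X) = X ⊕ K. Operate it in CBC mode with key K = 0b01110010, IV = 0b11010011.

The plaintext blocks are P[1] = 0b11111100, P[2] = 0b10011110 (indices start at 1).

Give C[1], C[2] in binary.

CBC encryption: C_i = E(K, P_i ⊕ C_{i−1}), with C_{0} = IV.
C[1]: P[1] ⊕ 0b11010011 = 0b00101111; E(K, 0b00101111) = 0b01011101.
C[2]: P[2] ⊕ 0b01011101 = 0b11000011; E(K, 0b11000011) = 0b10110001.

C[1] = 0b01011101, C[2] = 0b10110001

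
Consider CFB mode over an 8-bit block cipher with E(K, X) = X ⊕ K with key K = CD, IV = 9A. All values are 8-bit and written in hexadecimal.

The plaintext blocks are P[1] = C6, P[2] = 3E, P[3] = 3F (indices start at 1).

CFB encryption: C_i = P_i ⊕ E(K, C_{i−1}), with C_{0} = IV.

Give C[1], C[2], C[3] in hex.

C[1] = 91, C[2] = 62, C[3] = 90

C[1]: E(K, 9A) = 57; C6 ⊕ 57 = 91.
C[2]: E(K, 91) = 5C; 3E ⊕ 5C = 62.
C[3]: E(K, 62) = AF; 3F ⊕ AF = 90.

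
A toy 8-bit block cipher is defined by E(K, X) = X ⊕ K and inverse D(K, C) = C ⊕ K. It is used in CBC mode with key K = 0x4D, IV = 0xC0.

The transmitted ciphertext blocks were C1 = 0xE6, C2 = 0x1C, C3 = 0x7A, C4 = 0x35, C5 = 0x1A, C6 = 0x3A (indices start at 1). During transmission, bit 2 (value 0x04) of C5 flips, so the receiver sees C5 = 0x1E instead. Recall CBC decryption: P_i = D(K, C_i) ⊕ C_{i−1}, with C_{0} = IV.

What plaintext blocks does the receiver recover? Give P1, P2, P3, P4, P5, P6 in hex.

Only C5 changed, to 0x1E. In CBC, a change in C_i garbles P_i and flips the same bit in P_{i+1}. Decrypting the received ciphertext:
P1: D(K, 0xE6) = 0xAB; 0xAB ⊕ 0xC0 = 0x6B.
P2: D(K, 0x1C) = 0x51; 0x51 ⊕ 0xE6 = 0xB7.
P3: D(K, 0x7A) = 0x37; 0x37 ⊕ 0x1C = 0x2B.
P4: D(K, 0x35) = 0x78; 0x78 ⊕ 0x7A = 0x02.
P5: D(K, 0x1E) = 0x53; 0x53 ⊕ 0x35 = 0x66.
P6: D(K, 0x3A) = 0x77; 0x77 ⊕ 0x1E = 0x69.
Blocks that differ from the original plaintext: P5, P6.

P1 = 0x6B, P2 = 0xB7, P3 = 0x2B, P4 = 0x02, P5 = 0x66, P6 = 0x69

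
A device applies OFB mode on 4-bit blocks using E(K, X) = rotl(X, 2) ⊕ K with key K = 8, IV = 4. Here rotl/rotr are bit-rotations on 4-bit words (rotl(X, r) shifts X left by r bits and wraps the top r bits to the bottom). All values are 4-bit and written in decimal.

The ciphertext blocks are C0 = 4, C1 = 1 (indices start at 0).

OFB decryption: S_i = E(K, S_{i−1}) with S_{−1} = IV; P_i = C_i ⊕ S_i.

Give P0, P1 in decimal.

P0: S = E(K, 4) = 9; 4 ⊕ 9 = 13.
P1: S = E(K, 9) = 14; 1 ⊕ 14 = 15.

P0 = 13, P1 = 15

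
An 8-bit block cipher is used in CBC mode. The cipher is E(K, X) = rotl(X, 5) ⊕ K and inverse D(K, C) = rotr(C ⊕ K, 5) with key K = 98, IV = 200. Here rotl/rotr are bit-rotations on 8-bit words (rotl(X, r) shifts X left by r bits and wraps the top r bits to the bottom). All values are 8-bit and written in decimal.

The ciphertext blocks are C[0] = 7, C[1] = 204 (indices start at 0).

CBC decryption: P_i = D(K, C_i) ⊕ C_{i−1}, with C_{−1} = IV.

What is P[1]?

P[1]: D(K, 204) = 117; 117 ⊕ 7 = 114.

P[1] = 114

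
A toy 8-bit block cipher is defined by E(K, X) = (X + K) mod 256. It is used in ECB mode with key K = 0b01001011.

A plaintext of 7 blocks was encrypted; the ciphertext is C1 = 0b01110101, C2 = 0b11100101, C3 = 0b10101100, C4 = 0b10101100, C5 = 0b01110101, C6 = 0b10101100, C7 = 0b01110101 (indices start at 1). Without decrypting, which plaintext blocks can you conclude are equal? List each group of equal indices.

P1 = P5 = P7; P3 = P4 = P6

ECB encrypts each block independently with the same key, so equal ciphertext blocks imply equal plaintext blocks.
C1 = C5 = C7 = 0b01110101, so P1 = P5 = P7.
C3 = C4 = C6 = 0b10101100, so P3 = P4 = P6.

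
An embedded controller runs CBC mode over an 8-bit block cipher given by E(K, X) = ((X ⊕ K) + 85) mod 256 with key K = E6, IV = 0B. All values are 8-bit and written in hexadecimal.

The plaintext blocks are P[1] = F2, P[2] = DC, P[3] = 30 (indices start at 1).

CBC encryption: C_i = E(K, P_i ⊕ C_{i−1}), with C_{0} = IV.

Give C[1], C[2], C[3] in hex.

C[1]: P[1] ⊕ 0B = F9; E(K, F9) = A4.
C[2]: P[2] ⊕ A4 = 78; E(K, 78) = 23.
C[3]: P[3] ⊕ 23 = 13; E(K, 13) = 7A.

C[1] = A4, C[2] = 23, C[3] = 7A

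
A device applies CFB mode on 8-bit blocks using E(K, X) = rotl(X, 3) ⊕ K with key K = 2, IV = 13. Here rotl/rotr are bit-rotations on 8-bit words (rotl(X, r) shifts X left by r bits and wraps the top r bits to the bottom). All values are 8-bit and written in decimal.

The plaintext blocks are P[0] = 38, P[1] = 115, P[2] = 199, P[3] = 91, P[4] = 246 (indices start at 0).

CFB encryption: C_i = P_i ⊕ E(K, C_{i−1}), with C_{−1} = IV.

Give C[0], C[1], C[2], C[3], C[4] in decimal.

C[0]: E(K, 13) = 106; 38 ⊕ 106 = 76.
C[1]: E(K, 76) = 96; 115 ⊕ 96 = 19.
C[2]: E(K, 19) = 154; 199 ⊕ 154 = 93.
C[3]: E(K, 93) = 232; 91 ⊕ 232 = 179.
C[4]: E(K, 179) = 159; 246 ⊕ 159 = 105.

C[0] = 76, C[1] = 19, C[2] = 93, C[3] = 179, C[4] = 105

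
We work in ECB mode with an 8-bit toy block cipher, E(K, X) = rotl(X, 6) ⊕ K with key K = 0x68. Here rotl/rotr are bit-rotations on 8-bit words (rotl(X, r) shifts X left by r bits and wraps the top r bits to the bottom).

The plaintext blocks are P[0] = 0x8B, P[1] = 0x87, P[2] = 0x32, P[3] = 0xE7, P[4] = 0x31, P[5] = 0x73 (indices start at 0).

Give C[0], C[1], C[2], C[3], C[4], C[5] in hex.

ECB encryption: C_i = E(K, P_i).
C[0]: E(K, 0x8B) = 0x8A.
C[1]: E(K, 0x87) = 0x89.
C[2]: E(K, 0x32) = 0xE4.
C[3]: E(K, 0xE7) = 0x91.
C[4]: E(K, 0x31) = 0x24.
C[5]: E(K, 0x73) = 0xB4.

C[0] = 0x8A, C[1] = 0x89, C[2] = 0xE4, C[3] = 0x91, C[4] = 0x24, C[5] = 0xB4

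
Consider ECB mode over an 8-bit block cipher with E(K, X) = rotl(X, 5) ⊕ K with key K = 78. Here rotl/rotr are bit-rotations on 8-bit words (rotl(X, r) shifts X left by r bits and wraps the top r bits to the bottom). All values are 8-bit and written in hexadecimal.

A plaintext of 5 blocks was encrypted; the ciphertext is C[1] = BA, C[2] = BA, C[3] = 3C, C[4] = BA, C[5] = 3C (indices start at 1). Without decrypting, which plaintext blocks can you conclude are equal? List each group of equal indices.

P[1] = P[2] = P[4]; P[3] = P[5]

ECB encrypts each block independently with the same key, so equal ciphertext blocks imply equal plaintext blocks.
C[1] = C[2] = C[4] = BA, so P[1] = P[2] = P[4].
C[3] = C[5] = 3C, so P[3] = P[5].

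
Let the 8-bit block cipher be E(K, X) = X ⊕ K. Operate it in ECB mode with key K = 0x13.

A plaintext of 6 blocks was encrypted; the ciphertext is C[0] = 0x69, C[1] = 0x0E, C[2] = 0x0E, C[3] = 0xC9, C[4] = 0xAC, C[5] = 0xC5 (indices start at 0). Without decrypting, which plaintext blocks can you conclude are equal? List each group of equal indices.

ECB encrypts each block independently with the same key, so equal ciphertext blocks imply equal plaintext blocks.
C[1] = C[2] = 0x0E, so P[1] = P[2].

P[1] = P[2]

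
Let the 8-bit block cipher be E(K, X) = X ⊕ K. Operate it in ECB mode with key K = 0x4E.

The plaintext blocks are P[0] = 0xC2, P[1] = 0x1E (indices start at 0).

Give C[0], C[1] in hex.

C[0] = 0x8C, C[1] = 0x50

ECB encryption: C_i = E(K, P_i).
C[0]: E(K, 0xC2) = 0x8C.
C[1]: E(K, 0x1E) = 0x50.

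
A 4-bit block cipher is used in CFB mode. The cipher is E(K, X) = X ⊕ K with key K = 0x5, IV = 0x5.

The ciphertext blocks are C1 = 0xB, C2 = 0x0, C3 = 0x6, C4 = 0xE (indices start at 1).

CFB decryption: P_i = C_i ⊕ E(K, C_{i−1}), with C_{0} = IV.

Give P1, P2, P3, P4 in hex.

P1: E(K, 0x5) = 0x0; 0xB ⊕ 0x0 = 0xB.
P2: E(K, 0xB) = 0xE; 0x0 ⊕ 0xE = 0xE.
P3: E(K, 0x0) = 0x5; 0x6 ⊕ 0x5 = 0x3.
P4: E(K, 0x6) = 0x3; 0xE ⊕ 0x3 = 0xD.

P1 = 0xB, P2 = 0xE, P3 = 0x3, P4 = 0xD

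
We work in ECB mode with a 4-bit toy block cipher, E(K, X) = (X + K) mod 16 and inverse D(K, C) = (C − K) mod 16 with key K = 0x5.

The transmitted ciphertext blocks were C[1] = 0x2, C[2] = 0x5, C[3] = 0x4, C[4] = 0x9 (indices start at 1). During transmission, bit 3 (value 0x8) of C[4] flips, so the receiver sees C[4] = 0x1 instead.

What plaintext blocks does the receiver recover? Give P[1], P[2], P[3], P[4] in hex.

P[1] = 0xD, P[2] = 0x0, P[3] = 0xF, P[4] = 0xC

ECB decryption: P_i = D(K, C_i).
Only C[4] changed, to 0x1. In ECB, a change in C_i affects only P_i. Decrypting the received ciphertext:
P[1]: D(K, 0x2) = 0xD.
P[2]: D(K, 0x5) = 0x0.
P[3]: D(K, 0x4) = 0xF.
P[4]: D(K, 0x1) = 0xC.
Blocks that differ from the original plaintext: P[4].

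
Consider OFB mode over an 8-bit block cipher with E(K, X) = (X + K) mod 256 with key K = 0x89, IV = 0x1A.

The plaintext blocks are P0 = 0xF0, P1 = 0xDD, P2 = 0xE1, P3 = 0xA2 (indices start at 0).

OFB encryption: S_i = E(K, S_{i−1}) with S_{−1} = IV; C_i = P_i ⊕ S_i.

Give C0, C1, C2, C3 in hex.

C0 = 0x53, C1 = 0xF1, C2 = 0x54, C3 = 0x9C

C0: S = E(K, 0x1A) = 0xA3; 0xF0 ⊕ 0xA3 = 0x53.
C1: S = E(K, 0xA3) = 0x2C; 0xDD ⊕ 0x2C = 0xF1.
C2: S = E(K, 0x2C) = 0xB5; 0xE1 ⊕ 0xB5 = 0x54.
C3: S = E(K, 0xB5) = 0x3E; 0xA2 ⊕ 0x3E = 0x9C.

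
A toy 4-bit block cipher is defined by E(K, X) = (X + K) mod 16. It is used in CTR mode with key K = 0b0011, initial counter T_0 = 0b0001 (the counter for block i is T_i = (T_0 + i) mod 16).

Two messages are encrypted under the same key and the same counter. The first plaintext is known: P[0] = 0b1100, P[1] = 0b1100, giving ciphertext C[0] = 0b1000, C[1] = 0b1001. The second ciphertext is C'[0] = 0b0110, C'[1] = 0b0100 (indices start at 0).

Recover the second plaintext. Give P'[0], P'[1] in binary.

In CTR with a reused counter, both messages share the same keystream S_i, so C_i ⊕ C'_i = P_i ⊕ P'_i and thus P'_i = P_i ⊕ C_i ⊕ C'_i.
P'[0]: 0b1100 ⊕ 0b1000 ⊕ 0b0110 = 0b0010.
P'[1]: 0b1100 ⊕ 0b1001 ⊕ 0b0100 = 0b0001.

P'[0] = 0b0010, P'[1] = 0b0001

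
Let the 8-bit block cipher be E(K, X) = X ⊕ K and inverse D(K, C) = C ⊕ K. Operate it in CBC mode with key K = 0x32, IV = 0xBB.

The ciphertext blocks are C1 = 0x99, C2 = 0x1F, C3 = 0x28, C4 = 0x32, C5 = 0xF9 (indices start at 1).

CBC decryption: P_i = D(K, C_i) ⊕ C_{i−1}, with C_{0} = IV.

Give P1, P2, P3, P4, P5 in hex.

P1: D(K, 0x99) = 0xAB; 0xAB ⊕ 0xBB = 0x10.
P2: D(K, 0x1F) = 0x2D; 0x2D ⊕ 0x99 = 0xB4.
P3: D(K, 0x28) = 0x1A; 0x1A ⊕ 0x1F = 0x05.
P4: D(K, 0x32) = 0x00; 0x00 ⊕ 0x28 = 0x28.
P5: D(K, 0xF9) = 0xCB; 0xCB ⊕ 0x32 = 0xF9.

P1 = 0x10, P2 = 0xB4, P3 = 0x05, P4 = 0x28, P5 = 0xF9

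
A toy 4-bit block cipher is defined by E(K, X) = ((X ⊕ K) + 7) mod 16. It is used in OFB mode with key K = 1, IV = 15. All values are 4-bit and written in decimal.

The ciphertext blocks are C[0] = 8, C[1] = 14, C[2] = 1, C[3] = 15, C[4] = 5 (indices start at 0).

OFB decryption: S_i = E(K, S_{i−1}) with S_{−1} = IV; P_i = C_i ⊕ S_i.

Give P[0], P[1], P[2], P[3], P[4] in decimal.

P[0] = 13, P[1] = 5, P[2] = 0, P[3] = 8, P[4] = 8

P[0]: S = E(K, 15) = 5; 8 ⊕ 5 = 13.
P[1]: S = E(K, 5) = 11; 14 ⊕ 11 = 5.
P[2]: S = E(K, 11) = 1; 1 ⊕ 1 = 0.
P[3]: S = E(K, 1) = 7; 15 ⊕ 7 = 8.
P[4]: S = E(K, 7) = 13; 5 ⊕ 13 = 8.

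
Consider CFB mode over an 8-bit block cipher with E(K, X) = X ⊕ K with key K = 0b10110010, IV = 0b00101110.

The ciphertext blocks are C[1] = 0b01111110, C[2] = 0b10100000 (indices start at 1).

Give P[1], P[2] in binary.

P[1] = 0b11100010, P[2] = 0b01101100

CFB decryption: P_i = C_i ⊕ E(K, C_{i−1}), with C_{0} = IV.
P[1]: E(K, 0b00101110) = 0b10011100; 0b01111110 ⊕ 0b10011100 = 0b11100010.
P[2]: E(K, 0b01111110) = 0b11001100; 0b10100000 ⊕ 0b11001100 = 0b01101100.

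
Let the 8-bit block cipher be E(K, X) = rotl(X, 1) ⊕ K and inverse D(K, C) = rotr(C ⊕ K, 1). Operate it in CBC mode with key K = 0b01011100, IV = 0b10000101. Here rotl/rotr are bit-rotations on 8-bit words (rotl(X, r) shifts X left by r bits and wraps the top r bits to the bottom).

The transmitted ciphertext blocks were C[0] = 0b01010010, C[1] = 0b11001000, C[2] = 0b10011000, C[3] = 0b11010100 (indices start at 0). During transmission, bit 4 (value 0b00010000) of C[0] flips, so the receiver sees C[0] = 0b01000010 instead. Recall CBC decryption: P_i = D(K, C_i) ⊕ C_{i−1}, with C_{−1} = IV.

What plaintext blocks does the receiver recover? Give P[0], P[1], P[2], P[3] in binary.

Only C[0] changed, to 0b01000010. In CBC, a change in C_i garbles P_i and flips the same bit in P_{i+1}. Decrypting the received ciphertext:
P[0]: D(K, 0b01000010) = 0b00001111; 0b00001111 ⊕ 0b10000101 = 0b10001010.
P[1]: D(K, 0b11001000) = 0b01001010; 0b01001010 ⊕ 0b01000010 = 0b00001000.
P[2]: D(K, 0b10011000) = 0b01100010; 0b01100010 ⊕ 0b11001000 = 0b10101010.
P[3]: D(K, 0b11010100) = 0b01000100; 0b01000100 ⊕ 0b10011000 = 0b11011100.
Blocks that differ from the original plaintext: P[0], P[1].

P[0] = 0b10001010, P[1] = 0b00001000, P[2] = 0b10101010, P[3] = 0b11011100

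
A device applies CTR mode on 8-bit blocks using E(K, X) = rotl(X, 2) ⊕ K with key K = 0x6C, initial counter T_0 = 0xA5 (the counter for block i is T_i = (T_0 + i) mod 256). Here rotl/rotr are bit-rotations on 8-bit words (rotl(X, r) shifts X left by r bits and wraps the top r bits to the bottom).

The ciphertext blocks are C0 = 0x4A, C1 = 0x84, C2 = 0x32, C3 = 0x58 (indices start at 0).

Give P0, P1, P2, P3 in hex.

P0 = 0xB0, P1 = 0x72, P2 = 0xC0, P3 = 0x96

CTR decryption: S_i = E(K, T_i) where T_i is the counter for block i; P_i = C_i ⊕ S_i.
P0: T = 0xA5, S = E(K, T) = 0xFA; 0x4A ⊕ 0xFA = 0xB0.
P1: T = 0xA6, S = E(K, T) = 0xF6; 0x84 ⊕ 0xF6 = 0x72.
P2: T = 0xA7, S = E(K, T) = 0xF2; 0x32 ⊕ 0xF2 = 0xC0.
P3: T = 0xA8, S = E(K, T) = 0xCE; 0x58 ⊕ 0xCE = 0x96.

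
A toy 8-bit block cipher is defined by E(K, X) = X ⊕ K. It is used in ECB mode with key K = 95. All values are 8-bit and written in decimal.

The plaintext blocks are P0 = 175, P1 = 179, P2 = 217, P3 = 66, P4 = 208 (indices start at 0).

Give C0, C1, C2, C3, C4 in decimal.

ECB encryption: C_i = E(K, P_i).
C0: E(K, 175) = 240.
C1: E(K, 179) = 236.
C2: E(K, 217) = 134.
C3: E(K, 66) = 29.
C4: E(K, 208) = 143.

C0 = 240, C1 = 236, C2 = 134, C3 = 29, C4 = 143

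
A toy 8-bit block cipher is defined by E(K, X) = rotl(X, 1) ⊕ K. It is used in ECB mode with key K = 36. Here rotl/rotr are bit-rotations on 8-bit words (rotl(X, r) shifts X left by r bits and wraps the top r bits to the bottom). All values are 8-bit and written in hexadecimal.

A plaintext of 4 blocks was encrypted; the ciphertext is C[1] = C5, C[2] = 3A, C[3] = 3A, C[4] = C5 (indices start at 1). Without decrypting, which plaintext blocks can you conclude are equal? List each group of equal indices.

P[1] = P[4]; P[2] = P[3]

ECB encrypts each block independently with the same key, so equal ciphertext blocks imply equal plaintext blocks.
C[1] = C[4] = C5, so P[1] = P[4].
C[2] = C[3] = 3A, so P[2] = P[3].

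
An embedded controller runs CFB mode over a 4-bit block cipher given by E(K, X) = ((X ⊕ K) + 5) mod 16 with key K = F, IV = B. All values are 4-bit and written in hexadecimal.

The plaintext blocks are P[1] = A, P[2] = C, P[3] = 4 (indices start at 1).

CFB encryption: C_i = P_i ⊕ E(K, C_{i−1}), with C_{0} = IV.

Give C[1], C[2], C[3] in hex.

C[1]: E(K, B) = 9; A ⊕ 9 = 3.
C[2]: E(K, 3) = 1; C ⊕ 1 = D.
C[3]: E(K, D) = 7; 4 ⊕ 7 = 3.

C[1] = 3, C[2] = D, C[3] = 3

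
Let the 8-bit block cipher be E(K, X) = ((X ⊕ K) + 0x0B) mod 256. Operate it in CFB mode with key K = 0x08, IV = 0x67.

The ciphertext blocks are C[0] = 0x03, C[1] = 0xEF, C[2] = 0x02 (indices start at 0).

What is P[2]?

CFB decryption: P_i = C_i ⊕ E(K, C_{i−1}), with C_{−1} = IV.
P[2]: E(K, 0xEF) = 0xF2; 0x02 ⊕ 0xF2 = 0xF0.

P[2] = 0xF0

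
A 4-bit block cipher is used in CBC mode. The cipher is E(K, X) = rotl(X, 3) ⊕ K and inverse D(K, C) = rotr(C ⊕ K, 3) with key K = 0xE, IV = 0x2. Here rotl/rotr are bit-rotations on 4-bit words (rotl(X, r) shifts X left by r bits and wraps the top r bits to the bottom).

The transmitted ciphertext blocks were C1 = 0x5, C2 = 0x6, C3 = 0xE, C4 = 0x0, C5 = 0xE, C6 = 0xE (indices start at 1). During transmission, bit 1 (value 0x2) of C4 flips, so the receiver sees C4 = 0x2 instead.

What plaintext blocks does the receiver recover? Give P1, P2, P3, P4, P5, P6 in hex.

CBC decryption: P_i = D(K, C_i) ⊕ C_{i−1}, with C_{0} = IV.
Only C4 changed, to 0x2. In CBC, a change in C_i garbles P_i and flips the same bit in P_{i+1}. Decrypting the received ciphertext:
P1: D(K, 0x5) = 0x7; 0x7 ⊕ 0x2 = 0x5.
P2: D(K, 0x6) = 0x1; 0x1 ⊕ 0x5 = 0x4.
P3: D(K, 0xE) = 0x0; 0x0 ⊕ 0x6 = 0x6.
P4: D(K, 0x2) = 0x9; 0x9 ⊕ 0xE = 0x7.
P5: D(K, 0xE) = 0x0; 0x0 ⊕ 0x2 = 0x2.
P6: D(K, 0xE) = 0x0; 0x0 ⊕ 0xE = 0xE.
Blocks that differ from the original plaintext: P4, P5.

P1 = 0x5, P2 = 0x4, P3 = 0x6, P4 = 0x7, P5 = 0x2, P6 = 0xE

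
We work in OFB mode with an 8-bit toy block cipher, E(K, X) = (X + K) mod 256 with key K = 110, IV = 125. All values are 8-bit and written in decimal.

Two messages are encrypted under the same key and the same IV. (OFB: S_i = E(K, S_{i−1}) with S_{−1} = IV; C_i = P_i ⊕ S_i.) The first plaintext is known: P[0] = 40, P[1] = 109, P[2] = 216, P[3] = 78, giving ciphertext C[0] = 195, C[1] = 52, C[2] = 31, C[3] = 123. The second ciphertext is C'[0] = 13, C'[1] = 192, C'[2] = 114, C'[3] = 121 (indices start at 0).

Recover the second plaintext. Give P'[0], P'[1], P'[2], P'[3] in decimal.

In OFB with a reused IV, both messages share the same keystream S_i, so C_i ⊕ C'_i = P_i ⊕ P'_i and thus P'_i = P_i ⊕ C_i ⊕ C'_i.
P'[0]: 40 ⊕ 195 ⊕ 13 = 230.
P'[1]: 109 ⊕ 52 ⊕ 192 = 153.
P'[2]: 216 ⊕ 31 ⊕ 114 = 181.
P'[3]: 78 ⊕ 123 ⊕ 121 = 76.

P'[0] = 230, P'[1] = 153, P'[2] = 181, P'[3] = 76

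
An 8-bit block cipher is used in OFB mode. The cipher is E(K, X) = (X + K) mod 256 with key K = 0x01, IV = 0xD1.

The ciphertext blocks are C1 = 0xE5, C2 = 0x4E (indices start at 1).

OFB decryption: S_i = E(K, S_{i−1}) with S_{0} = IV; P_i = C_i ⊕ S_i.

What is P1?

P1 = 0x37

P1: S = E(K, 0xD1) = 0xD2; 0xE5 ⊕ 0xD2 = 0x37.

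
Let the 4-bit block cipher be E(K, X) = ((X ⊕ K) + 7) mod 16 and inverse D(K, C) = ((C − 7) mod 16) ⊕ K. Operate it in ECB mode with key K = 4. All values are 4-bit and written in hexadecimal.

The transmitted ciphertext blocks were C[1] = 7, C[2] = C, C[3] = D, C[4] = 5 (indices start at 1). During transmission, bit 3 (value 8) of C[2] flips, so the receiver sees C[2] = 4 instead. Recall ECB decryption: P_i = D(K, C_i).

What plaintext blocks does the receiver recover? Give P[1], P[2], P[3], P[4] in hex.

P[1] = 4, P[2] = 9, P[3] = 2, P[4] = A

Only C[2] changed, to 4. In ECB, a change in C_i affects only P_i. Decrypting the received ciphertext:
P[1]: D(K, 7) = 4.
P[2]: D(K, 4) = 9.
P[3]: D(K, D) = 2.
P[4]: D(K, 5) = A.
Blocks that differ from the original plaintext: P[2].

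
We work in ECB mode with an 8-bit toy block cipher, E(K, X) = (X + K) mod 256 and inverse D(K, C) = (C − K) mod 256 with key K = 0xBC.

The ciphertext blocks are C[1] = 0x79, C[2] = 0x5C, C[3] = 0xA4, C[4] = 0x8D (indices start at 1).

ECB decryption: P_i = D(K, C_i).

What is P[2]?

P[2]: D(K, 0x5C) = 0xA0.

P[2] = 0xA0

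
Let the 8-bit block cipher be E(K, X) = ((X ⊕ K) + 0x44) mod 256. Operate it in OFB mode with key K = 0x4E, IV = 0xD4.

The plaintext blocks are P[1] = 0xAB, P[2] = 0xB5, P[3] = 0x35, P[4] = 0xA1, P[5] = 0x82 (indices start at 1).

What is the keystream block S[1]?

OFB encryption: S_i = E(K, S_{i−1}) with S_{0} = IV; C_i = P_i ⊕ S_i.
C[1]: S = E(K, 0xD4) = 0xDE; 0xAB ⊕ 0xDE = 0x75.
So S[1] = 0xDE.

0xDE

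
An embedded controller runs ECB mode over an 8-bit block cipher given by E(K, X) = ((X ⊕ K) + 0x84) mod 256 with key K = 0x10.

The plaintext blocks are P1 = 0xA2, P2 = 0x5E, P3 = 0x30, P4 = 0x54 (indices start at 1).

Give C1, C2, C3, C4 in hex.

ECB encryption: C_i = E(K, P_i).
C1: E(K, 0xA2) = 0x36.
C2: E(K, 0x5E) = 0xD2.
C3: E(K, 0x30) = 0xA4.
C4: E(K, 0x54) = 0xC8.

C1 = 0x36, C2 = 0xD2, C3 = 0xA4, C4 = 0xC8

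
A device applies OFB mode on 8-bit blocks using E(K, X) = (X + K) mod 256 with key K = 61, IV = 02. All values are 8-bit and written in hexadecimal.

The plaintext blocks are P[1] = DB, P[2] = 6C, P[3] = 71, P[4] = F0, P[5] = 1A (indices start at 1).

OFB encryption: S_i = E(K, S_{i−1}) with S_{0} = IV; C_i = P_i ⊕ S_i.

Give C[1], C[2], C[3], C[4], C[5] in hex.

C[1] = B8, C[2] = A8, C[3] = 54, C[4] = 76, C[5] = FD

C[1]: S = E(K, 02) = 63; DB ⊕ 63 = B8.
C[2]: S = E(K, 63) = C4; 6C ⊕ C4 = A8.
C[3]: S = E(K, C4) = 25; 71 ⊕ 25 = 54.
C[4]: S = E(K, 25) = 86; F0 ⊕ 86 = 76.
C[5]: S = E(K, 86) = E7; 1A ⊕ E7 = FD.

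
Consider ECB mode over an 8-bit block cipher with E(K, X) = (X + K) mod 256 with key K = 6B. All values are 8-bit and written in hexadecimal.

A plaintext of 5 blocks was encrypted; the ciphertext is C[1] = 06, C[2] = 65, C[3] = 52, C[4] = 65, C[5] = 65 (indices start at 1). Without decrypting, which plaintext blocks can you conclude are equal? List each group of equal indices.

ECB encrypts each block independently with the same key, so equal ciphertext blocks imply equal plaintext blocks.
C[2] = C[4] = C[5] = 65, so P[2] = P[4] = P[5].

P[2] = P[4] = P[5]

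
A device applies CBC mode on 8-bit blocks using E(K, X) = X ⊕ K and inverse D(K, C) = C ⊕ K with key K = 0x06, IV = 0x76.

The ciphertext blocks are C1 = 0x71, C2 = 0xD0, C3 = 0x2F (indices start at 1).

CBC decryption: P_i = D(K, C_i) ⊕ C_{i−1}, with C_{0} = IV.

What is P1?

P1: D(K, 0x71) = 0x77; 0x77 ⊕ 0x76 = 0x01.

P1 = 0x01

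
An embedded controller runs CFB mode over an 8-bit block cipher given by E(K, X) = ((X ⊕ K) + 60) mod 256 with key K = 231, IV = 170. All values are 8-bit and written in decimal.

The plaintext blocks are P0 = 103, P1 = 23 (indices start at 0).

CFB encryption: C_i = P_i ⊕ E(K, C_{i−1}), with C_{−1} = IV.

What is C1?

C1 = 82

C0: E(K, 170) = 137; 103 ⊕ 137 = 238.
C1: E(K, 238) = 69; 23 ⊕ 69 = 82.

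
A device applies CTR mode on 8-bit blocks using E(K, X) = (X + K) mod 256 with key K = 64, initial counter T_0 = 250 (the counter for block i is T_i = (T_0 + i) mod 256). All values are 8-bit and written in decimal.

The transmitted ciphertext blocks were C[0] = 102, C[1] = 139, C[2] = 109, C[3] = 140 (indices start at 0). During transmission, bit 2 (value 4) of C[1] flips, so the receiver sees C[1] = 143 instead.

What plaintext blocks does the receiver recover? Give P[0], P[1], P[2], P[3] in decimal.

CTR decryption: S_i = E(K, T_i) where T_i is the counter for block i; P_i = C_i ⊕ S_i.
Only C[1] changed, to 143. In CTR, a change in C_i flips the same bit in P_i only; the keystream is unaffected. Decrypting the received ciphertext:
P[0]: T = 250, S = E(K, T) = 58; 102 ⊕ 58 = 92.
P[1]: T = 251, S = E(K, T) = 59; 143 ⊕ 59 = 180.
P[2]: T = 252, S = E(K, T) = 60; 109 ⊕ 60 = 81.
P[3]: T = 253, S = E(K, T) = 61; 140 ⊕ 61 = 177.
Blocks that differ from the original plaintext: P[1].

P[0] = 92, P[1] = 180, P[2] = 81, P[3] = 177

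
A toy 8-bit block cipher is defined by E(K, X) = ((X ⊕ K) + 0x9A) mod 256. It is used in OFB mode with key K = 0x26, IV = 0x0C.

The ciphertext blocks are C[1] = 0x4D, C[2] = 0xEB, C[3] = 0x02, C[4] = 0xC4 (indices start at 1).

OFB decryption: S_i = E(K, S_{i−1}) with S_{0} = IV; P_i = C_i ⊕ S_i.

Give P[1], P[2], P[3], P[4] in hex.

P[1]: S = E(K, 0x0C) = 0xC4; 0x4D ⊕ 0xC4 = 0x89.
P[2]: S = E(K, 0xC4) = 0x7C; 0xEB ⊕ 0x7C = 0x97.
P[3]: S = E(K, 0x7C) = 0xF4; 0x02 ⊕ 0xF4 = 0xF6.
P[4]: S = E(K, 0xF4) = 0x6C; 0xC4 ⊕ 0x6C = 0xA8.

P[1] = 0x89, P[2] = 0x97, P[3] = 0xF6, P[4] = 0xA8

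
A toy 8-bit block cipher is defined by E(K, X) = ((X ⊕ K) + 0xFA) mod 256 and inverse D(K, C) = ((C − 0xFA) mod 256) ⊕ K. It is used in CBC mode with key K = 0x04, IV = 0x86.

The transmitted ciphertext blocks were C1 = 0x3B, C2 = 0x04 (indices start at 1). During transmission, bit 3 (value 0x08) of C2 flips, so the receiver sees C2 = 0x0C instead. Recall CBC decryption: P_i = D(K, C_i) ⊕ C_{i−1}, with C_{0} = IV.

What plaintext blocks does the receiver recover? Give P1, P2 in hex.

P1 = 0xC3, P2 = 0x2D

Only C2 changed, to 0x0C. In CBC, a change in C_i garbles P_i and flips the same bit in P_{i+1}. Decrypting the received ciphertext:
P1: D(K, 0x3B) = 0x45; 0x45 ⊕ 0x86 = 0xC3.
P2: D(K, 0x0C) = 0x16; 0x16 ⊕ 0x3B = 0x2D.
Blocks that differ from the original plaintext: P2.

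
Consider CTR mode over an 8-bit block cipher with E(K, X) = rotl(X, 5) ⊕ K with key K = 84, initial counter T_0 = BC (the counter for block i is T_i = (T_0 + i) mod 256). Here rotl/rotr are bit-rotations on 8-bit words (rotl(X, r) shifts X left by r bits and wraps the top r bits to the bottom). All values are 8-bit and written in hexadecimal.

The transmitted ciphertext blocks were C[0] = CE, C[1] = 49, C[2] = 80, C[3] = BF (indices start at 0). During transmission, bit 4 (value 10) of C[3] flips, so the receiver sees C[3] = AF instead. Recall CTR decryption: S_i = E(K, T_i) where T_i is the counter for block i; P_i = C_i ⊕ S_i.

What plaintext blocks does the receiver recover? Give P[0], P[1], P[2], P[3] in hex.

Only C[3] changed, to AF. In CTR, a change in C_i flips the same bit in P_i only; the keystream is unaffected. Decrypting the received ciphertext:
P[0]: T = BC, S = E(K, T) = 13; CE ⊕ 13 = DD.
P[1]: T = BD, S = E(K, T) = 33; 49 ⊕ 33 = 7A.
P[2]: T = BE, S = E(K, T) = 53; 80 ⊕ 53 = D3.
P[3]: T = BF, S = E(K, T) = 73; AF ⊕ 73 = DC.
Blocks that differ from the original plaintext: P[3].

P[0] = DD, P[1] = 7A, P[2] = D3, P[3] = DC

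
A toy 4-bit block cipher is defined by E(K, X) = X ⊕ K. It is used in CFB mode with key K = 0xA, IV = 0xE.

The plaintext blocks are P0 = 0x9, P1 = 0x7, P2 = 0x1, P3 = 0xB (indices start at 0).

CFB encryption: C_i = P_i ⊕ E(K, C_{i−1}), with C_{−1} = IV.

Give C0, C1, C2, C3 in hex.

C0 = 0xD, C1 = 0x0, C2 = 0xB, C3 = 0xA

C0: E(K, 0xE) = 0x4; 0x9 ⊕ 0x4 = 0xD.
C1: E(K, 0xD) = 0x7; 0x7 ⊕ 0x7 = 0x0.
C2: E(K, 0x0) = 0xA; 0x1 ⊕ 0xA = 0xB.
C3: E(K, 0xB) = 0x1; 0xB ⊕ 0x1 = 0xA.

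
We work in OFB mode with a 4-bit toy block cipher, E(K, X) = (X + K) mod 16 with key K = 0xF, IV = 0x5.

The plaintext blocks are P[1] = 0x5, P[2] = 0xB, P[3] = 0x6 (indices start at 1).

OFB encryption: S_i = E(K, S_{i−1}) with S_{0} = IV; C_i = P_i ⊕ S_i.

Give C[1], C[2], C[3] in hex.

C[1] = 0x1, C[2] = 0x8, C[3] = 0x4

C[1]: S = E(K, 0x5) = 0x4; 0x5 ⊕ 0x4 = 0x1.
C[2]: S = E(K, 0x4) = 0x3; 0xB ⊕ 0x3 = 0x8.
C[3]: S = E(K, 0x3) = 0x2; 0x6 ⊕ 0x2 = 0x4.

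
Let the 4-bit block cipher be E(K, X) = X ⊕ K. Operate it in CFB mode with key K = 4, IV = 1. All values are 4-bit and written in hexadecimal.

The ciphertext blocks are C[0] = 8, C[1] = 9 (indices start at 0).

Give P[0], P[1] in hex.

CFB decryption: P_i = C_i ⊕ E(K, C_{i−1}), with C_{−1} = IV.
P[0]: E(K, 1) = 5; 8 ⊕ 5 = D.
P[1]: E(K, 8) = C; 9 ⊕ C = 5.

P[0] = D, P[1] = 5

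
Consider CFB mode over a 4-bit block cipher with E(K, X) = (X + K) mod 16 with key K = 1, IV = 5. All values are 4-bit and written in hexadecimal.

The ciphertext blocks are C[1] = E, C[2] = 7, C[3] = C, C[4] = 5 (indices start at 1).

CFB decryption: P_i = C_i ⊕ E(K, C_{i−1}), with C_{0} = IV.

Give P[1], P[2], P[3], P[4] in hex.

P[1]: E(K, 5) = 6; E ⊕ 6 = 8.
P[2]: E(K, E) = F; 7 ⊕ F = 8.
P[3]: E(K, 7) = 8; C ⊕ 8 = 4.
P[4]: E(K, C) = D; 5 ⊕ D = 8.

P[1] = 8, P[2] = 8, P[3] = 4, P[4] = 8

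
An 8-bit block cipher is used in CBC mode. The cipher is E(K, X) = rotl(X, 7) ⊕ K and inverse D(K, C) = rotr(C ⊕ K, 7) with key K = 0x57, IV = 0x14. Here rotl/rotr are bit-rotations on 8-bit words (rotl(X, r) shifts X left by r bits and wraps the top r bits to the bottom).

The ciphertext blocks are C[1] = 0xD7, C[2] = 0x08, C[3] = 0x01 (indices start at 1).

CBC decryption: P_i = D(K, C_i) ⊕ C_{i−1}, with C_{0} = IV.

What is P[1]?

P[1] = 0x15

P[1]: D(K, 0xD7) = 0x01; 0x01 ⊕ 0x14 = 0x15.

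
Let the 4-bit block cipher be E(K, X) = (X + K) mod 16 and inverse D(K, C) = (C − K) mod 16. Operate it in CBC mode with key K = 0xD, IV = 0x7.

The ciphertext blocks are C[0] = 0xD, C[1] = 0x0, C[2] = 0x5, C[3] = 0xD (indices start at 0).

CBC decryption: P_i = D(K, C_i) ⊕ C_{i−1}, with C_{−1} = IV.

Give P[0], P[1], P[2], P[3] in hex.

P[0]: D(K, 0xD) = 0x0; 0x0 ⊕ 0x7 = 0x7.
P[1]: D(K, 0x0) = 0x3; 0x3 ⊕ 0xD = 0xE.
P[2]: D(K, 0x5) = 0x8; 0x8 ⊕ 0x0 = 0x8.
P[3]: D(K, 0xD) = 0x0; 0x0 ⊕ 0x5 = 0x5.

P[0] = 0x7, P[1] = 0xE, P[2] = 0x8, P[3] = 0x5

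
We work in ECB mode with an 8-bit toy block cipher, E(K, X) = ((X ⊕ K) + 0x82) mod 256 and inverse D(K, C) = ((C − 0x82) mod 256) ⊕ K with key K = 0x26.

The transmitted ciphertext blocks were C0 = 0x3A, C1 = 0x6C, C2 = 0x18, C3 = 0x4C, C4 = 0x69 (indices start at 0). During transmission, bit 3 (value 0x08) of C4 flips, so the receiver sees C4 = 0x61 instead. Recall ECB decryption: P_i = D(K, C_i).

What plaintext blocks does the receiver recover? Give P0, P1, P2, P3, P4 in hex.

Only C4 changed, to 0x61. In ECB, a change in C_i affects only P_i. Decrypting the received ciphertext:
P0: D(K, 0x3A) = 0x9E.
P1: D(K, 0x6C) = 0xCC.
P2: D(K, 0x18) = 0xB0.
P3: D(K, 0x4C) = 0xEC.
P4: D(K, 0x61) = 0xF9.
Blocks that differ from the original plaintext: P4.

P0 = 0x9E, P1 = 0xCC, P2 = 0xB0, P3 = 0xEC, P4 = 0xF9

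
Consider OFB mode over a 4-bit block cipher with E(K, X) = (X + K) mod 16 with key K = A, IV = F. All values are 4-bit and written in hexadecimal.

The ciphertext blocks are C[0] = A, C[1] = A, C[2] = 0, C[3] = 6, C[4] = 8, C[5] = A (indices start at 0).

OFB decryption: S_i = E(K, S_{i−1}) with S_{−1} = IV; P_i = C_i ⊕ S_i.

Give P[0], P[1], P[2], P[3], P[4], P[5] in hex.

P[0] = 3, P[1] = 9, P[2] = D, P[3] = 1, P[4] = 9, P[5] = 1

P[0]: S = E(K, F) = 9; A ⊕ 9 = 3.
P[1]: S = E(K, 9) = 3; A ⊕ 3 = 9.
P[2]: S = E(K, 3) = D; 0 ⊕ D = D.
P[3]: S = E(K, D) = 7; 6 ⊕ 7 = 1.
P[4]: S = E(K, 7) = 1; 8 ⊕ 1 = 9.
P[5]: S = E(K, 1) = B; A ⊕ B = 1.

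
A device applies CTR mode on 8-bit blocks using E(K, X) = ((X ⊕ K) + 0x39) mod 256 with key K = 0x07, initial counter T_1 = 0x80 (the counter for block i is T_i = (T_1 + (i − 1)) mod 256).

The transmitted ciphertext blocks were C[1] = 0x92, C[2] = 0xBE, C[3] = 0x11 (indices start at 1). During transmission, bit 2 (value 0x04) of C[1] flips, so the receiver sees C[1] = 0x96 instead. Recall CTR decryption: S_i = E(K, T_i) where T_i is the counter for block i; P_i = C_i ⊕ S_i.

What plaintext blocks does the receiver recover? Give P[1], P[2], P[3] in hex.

Only C[1] changed, to 0x96. In CTR, a change in C_i flips the same bit in P_i only; the keystream is unaffected. Decrypting the received ciphertext:
P[1]: T = 0x80, S = E(K, T) = 0xC0; 0x96 ⊕ 0xC0 = 0x56.
P[2]: T = 0x81, S = E(K, T) = 0xBF; 0xBE ⊕ 0xBF = 0x01.
P[3]: T = 0x82, S = E(K, T) = 0xBE; 0x11 ⊕ 0xBE = 0xAF.
Blocks that differ from the original plaintext: P[1].

P[1] = 0x56, P[2] = 0x01, P[3] = 0xAF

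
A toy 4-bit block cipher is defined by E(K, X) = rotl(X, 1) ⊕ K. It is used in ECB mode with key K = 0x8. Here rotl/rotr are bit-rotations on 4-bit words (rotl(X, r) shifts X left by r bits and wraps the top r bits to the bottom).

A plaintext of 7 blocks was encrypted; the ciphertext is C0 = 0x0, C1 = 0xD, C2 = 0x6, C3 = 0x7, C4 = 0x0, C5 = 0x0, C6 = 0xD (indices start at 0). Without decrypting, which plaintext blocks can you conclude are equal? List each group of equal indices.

P0 = P4 = P5; P1 = P6

ECB encrypts each block independently with the same key, so equal ciphertext blocks imply equal plaintext blocks.
C0 = C4 = C5 = 0x0, so P0 = P4 = P5.
C1 = C6 = 0xD, so P1 = P6.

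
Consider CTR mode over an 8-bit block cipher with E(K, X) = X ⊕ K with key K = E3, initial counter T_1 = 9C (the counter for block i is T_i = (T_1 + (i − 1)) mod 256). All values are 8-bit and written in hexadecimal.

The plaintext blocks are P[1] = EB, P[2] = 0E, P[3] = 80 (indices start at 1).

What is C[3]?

CTR encryption: S_i = E(K, T_i) where T_i is the counter for block i; C_i = P_i ⊕ S_i.
C[1]: T = 9C, S = E(K, T) = 7F; EB ⊕ 7F = 94.
C[2]: T = 9D, S = E(K, T) = 7E; 0E ⊕ 7E = 70.
C[3]: T = 9E, S = E(K, T) = 7D; 80 ⊕ 7D = FD.

C[3] = FD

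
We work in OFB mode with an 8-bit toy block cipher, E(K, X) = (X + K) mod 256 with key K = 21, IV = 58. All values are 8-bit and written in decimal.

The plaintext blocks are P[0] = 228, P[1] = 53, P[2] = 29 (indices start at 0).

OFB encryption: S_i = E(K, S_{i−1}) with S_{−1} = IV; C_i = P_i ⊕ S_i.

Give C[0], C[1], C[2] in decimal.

C[0]: S = E(K, 58) = 79; 228 ⊕ 79 = 171.
C[1]: S = E(K, 79) = 100; 53 ⊕ 100 = 81.
C[2]: S = E(K, 100) = 121; 29 ⊕ 121 = 100.

C[0] = 171, C[1] = 81, C[2] = 100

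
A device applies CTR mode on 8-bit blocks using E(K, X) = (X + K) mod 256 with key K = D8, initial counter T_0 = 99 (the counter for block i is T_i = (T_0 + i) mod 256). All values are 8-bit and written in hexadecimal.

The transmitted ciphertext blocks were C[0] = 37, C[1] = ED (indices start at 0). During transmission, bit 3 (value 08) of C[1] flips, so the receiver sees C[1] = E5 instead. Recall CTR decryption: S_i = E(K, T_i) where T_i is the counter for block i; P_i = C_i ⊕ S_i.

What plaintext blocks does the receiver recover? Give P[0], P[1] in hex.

Only C[1] changed, to E5. In CTR, a change in C_i flips the same bit in P_i only; the keystream is unaffected. Decrypting the received ciphertext:
P[0]: T = 99, S = E(K, T) = 71; 37 ⊕ 71 = 46.
P[1]: T = 9A, S = E(K, T) = 72; E5 ⊕ 72 = 97.
Blocks that differ from the original plaintext: P[1].

P[0] = 46, P[1] = 97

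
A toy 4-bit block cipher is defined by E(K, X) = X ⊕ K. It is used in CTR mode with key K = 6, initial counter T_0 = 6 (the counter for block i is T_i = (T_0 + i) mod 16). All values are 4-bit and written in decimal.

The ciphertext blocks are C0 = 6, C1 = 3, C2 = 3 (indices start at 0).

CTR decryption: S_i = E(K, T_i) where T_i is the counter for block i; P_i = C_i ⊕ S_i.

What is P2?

P2: T = 8, S = E(K, T) = 14; 3 ⊕ 14 = 13.

P2 = 13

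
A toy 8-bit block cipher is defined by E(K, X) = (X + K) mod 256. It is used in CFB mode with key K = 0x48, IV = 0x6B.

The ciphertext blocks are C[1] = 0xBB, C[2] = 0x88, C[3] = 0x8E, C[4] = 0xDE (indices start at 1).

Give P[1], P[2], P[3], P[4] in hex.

CFB decryption: P_i = C_i ⊕ E(K, C_{i−1}), with C_{0} = IV.
P[1]: E(K, 0x6B) = 0xB3; 0xBB ⊕ 0xB3 = 0x08.
P[2]: E(K, 0xBB) = 0x03; 0x88 ⊕ 0x03 = 0x8B.
P[3]: E(K, 0x88) = 0xD0; 0x8E ⊕ 0xD0 = 0x5E.
P[4]: E(K, 0x8E) = 0xD6; 0xDE ⊕ 0xD6 = 0x08.

P[1] = 0x08, P[2] = 0x8B, P[3] = 0x5E, P[4] = 0x08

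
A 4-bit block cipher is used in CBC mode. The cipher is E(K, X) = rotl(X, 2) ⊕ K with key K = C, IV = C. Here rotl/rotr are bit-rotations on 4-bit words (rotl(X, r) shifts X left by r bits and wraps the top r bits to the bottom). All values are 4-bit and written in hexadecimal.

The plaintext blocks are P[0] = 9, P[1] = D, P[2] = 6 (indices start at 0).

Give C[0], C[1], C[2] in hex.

CBC encryption: C_i = E(K, P_i ⊕ C_{i−1}), with C_{−1} = IV.
C[0]: P[0] ⊕ C = 5; E(K, 5) = 9.
C[1]: P[1] ⊕ 9 = 4; E(K, 4) = D.
C[2]: P[2] ⊕ D = B; E(K, B) = 2.

C[0] = 9, C[1] = D, C[2] = 2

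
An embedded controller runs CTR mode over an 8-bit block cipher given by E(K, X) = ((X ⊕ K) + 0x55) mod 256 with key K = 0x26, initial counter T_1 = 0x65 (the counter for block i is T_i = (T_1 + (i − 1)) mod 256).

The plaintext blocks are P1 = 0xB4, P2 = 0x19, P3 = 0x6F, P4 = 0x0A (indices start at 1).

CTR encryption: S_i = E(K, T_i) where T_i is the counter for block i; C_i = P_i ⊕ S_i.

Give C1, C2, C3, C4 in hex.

C1: T = 0x65, S = E(K, T) = 0x98; 0xB4 ⊕ 0x98 = 0x2C.
C2: T = 0x66, S = E(K, T) = 0x95; 0x19 ⊕ 0x95 = 0x8C.
C3: T = 0x67, S = E(K, T) = 0x96; 0x6F ⊕ 0x96 = 0xF9.
C4: T = 0x68, S = E(K, T) = 0xA3; 0x0A ⊕ 0xA3 = 0xA9.

C1 = 0x2C, C2 = 0x8C, C3 = 0xF9, C4 = 0xA9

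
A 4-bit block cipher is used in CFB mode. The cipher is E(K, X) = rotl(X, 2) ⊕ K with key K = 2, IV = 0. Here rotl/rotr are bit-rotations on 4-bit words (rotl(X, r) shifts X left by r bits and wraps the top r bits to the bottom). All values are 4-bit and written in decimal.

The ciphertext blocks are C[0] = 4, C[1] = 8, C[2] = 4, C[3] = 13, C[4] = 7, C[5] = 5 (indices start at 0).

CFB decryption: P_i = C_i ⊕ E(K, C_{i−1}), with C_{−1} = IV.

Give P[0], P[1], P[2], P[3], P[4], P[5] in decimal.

P[0]: E(K, 0) = 2; 4 ⊕ 2 = 6.
P[1]: E(K, 4) = 3; 8 ⊕ 3 = 11.
P[2]: E(K, 8) = 0; 4 ⊕ 0 = 4.
P[3]: E(K, 4) = 3; 13 ⊕ 3 = 14.
P[4]: E(K, 13) = 5; 7 ⊕ 5 = 2.
P[5]: E(K, 7) = 15; 5 ⊕ 15 = 10.

P[0] = 6, P[1] = 11, P[2] = 4, P[3] = 14, P[4] = 2, P[5] = 10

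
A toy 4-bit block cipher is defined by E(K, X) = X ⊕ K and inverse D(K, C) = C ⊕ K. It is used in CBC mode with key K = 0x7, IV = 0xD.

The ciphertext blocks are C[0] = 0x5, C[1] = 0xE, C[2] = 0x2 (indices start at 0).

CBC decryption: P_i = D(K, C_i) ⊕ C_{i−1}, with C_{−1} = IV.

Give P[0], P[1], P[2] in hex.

P[0] = 0xF, P[1] = 0xC, P[2] = 0xB

P[0]: D(K, 0x5) = 0x2; 0x2 ⊕ 0xD = 0xF.
P[1]: D(K, 0xE) = 0x9; 0x9 ⊕ 0x5 = 0xC.
P[2]: D(K, 0x2) = 0x5; 0x5 ⊕ 0xE = 0xB.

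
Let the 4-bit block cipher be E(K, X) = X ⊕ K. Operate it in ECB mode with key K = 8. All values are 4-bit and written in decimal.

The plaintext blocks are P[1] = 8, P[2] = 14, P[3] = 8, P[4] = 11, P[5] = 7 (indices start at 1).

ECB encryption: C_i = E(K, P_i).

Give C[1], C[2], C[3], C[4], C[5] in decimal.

C[1]: E(K, 8) = 0.
C[2]: E(K, 14) = 6.
C[3]: E(K, 8) = 0.
C[4]: E(K, 11) = 3.
C[5]: E(K, 7) = 15.

C[1] = 0, C[2] = 6, C[3] = 0, C[4] = 3, C[5] = 15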